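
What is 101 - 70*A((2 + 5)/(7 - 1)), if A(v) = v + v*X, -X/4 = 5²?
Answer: 8186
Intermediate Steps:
X = -100 (X = -4*5² = -4*25 = -100)
A(v) = -99*v (A(v) = v + v*(-100) = v - 100*v = -99*v)
101 - 70*A((2 + 5)/(7 - 1)) = 101 - (-6930)*(2 + 5)/(7 - 1) = 101 - (-6930)*7/6 = 101 - 70*(-231/2) = 101 + 8085 = 8186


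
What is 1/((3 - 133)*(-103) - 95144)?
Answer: -1/81754 ≈ -1.2232e-5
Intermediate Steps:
1/((3 - 133)*(-103) - 95144) = 1/(-130*(-103) - 95144) = 1/(13390 - 95144) = 1/(-81754) = -1/81754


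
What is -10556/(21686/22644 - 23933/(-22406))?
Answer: -5625743292/1079659 ≈ -5210.7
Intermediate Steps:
-10556/(21686/22644 - 23933/(-22406)) = -10556/(21686*(1/22644) - 23933*(-1/22406)) = -10556/(10843/11322 + 23933/22406) = -10556/7557613/3730599 = -10556*3730599/7557613 = -5625743292/1079659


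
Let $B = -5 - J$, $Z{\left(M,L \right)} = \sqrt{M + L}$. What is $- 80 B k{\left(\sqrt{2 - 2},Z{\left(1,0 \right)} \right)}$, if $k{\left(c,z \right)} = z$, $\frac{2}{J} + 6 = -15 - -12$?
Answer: $\frac{3440}{9} \approx 382.22$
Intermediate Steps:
$J = - \frac{2}{9}$ ($J = \frac{2}{-6 - 3} = \frac{2}{-9} = 2 \left(- \frac{1}{9}\right) = - \frac{2}{9} \approx -0.22222$)
$Z{\left(M,L \right)} = \sqrt{L + M}$
$B = - \frac{43}{9}$ ($B = -5 - - \frac{2}{9} = -5 + \frac{2}{9} = - \frac{43}{9} \approx -4.7778$)
$- 80 B k{\left(\sqrt{2 - 2},Z{\left(1,0 \right)} \right)} = \left(-80\right) \left(- \frac{43}{9}\right) \sqrt{0 + 1} = \frac{3440 \sqrt{1}}{9} = \frac{3440}{9} \cdot 1 = \frac{3440}{9}$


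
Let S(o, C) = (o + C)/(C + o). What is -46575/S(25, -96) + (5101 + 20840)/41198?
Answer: -1918770909/41198 ≈ -46574.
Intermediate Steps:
S(o, C) = 1 (S(o, C) = (C + o)/(C + o) = 1)
-46575/S(25, -96) + (5101 + 20840)/41198 = -46575/1 + (5101 + 20840)/41198 = -46575*1 + 25941*(1/41198) = -46575 + 25941/41198 = -1918770909/41198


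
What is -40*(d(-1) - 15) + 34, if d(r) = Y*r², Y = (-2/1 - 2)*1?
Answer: 794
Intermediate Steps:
Y = -4 (Y = (-2*1 - 2)*1 = (-2 - 2)*1 = -4*1 = -4)
d(r) = -4*r²
-40*(d(-1) - 15) + 34 = -40*(-4*(-1)² - 15) + 34 = -40*(-4*1 - 15) + 34 = -40*(-4 - 15) + 34 = -40*(-19) + 34 = 760 + 34 = 794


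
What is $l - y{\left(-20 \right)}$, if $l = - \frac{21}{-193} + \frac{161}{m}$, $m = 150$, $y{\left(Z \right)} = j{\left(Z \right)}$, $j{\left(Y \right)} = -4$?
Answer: $\frac{150023}{28950} \approx 5.1821$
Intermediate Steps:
$y{\left(Z \right)} = -4$
$l = \frac{34223}{28950}$ ($l = - \frac{21}{-193} + \frac{161}{150} = \left(-21\right) \left(- \frac{1}{193}\right) + 161 \cdot \frac{1}{150} = \frac{21}{193} + \frac{161}{150} = \frac{34223}{28950} \approx 1.1821$)
$l - y{\left(-20 \right)} = \frac{34223}{28950} - -4 = \frac{34223}{28950} + 4 = \frac{150023}{28950}$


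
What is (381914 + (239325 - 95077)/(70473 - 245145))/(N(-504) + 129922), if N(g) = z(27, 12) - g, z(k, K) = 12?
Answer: 8338692245/2847983292 ≈ 2.9279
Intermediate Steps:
N(g) = 12 - g
(381914 + (239325 - 95077)/(70473 - 245145))/(N(-504) + 129922) = (381914 + (239325 - 95077)/(70473 - 245145))/((12 - 1*(-504)) + 129922) = (381914 + 144248/(-174672))/((12 + 504) + 129922) = (381914 + 144248*(-1/174672))/(516 + 129922) = (381914 - 18031/21834)/130438 = (8338692245/21834)*(1/130438) = 8338692245/2847983292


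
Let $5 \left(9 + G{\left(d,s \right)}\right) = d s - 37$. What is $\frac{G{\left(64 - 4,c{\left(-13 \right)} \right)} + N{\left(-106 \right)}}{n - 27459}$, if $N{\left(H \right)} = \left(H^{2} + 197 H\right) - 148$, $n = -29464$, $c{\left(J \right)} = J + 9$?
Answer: $\frac{49292}{284615} \approx 0.17319$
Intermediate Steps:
$c{\left(J \right)} = 9 + J$
$G{\left(d,s \right)} = - \frac{82}{5} + \frac{d s}{5}$ ($G{\left(d,s \right)} = -9 + \frac{d s - 37}{5} = -9 + \frac{-37 + d s}{5} = -9 + \left(- \frac{37}{5} + \frac{d s}{5}\right) = - \frac{82}{5} + \frac{d s}{5}$)
$N{\left(H \right)} = -148 + H^{2} + 197 H$
$\frac{G{\left(64 - 4,c{\left(-13 \right)} \right)} + N{\left(-106 \right)}}{n - 27459} = \frac{\left(- \frac{82}{5} + \frac{\left(64 - 4\right) \left(9 - 13\right)}{5}\right) + \left(-148 + \left(-106\right)^{2} + 197 \left(-106\right)\right)}{-29464 - 27459} = \frac{\left(- \frac{82}{5} + \frac{1}{5} \left(64 - 4\right) \left(-4\right)\right) - 9794}{-56923} = \left(\left(- \frac{82}{5} + \frac{1}{5} \cdot 60 \left(-4\right)\right) - 9794\right) \left(- \frac{1}{56923}\right) = \left(\left(- \frac{82}{5} - 48\right) - 9794\right) \left(- \frac{1}{56923}\right) = \left(- \frac{322}{5} - 9794\right) \left(- \frac{1}{56923}\right) = \left(- \frac{49292}{5}\right) \left(- \frac{1}{56923}\right) = \frac{49292}{284615}$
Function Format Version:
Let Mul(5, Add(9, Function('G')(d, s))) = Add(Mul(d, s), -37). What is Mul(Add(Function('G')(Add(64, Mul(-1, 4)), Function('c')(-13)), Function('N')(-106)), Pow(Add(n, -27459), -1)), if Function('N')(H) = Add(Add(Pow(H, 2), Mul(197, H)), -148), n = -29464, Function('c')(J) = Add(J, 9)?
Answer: Rational(49292, 284615) ≈ 0.17319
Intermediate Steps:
Function('c')(J) = Add(9, J)
Function('G')(d, s) = Add(Rational(-82, 5), Mul(Rational(1, 5), d, s)) (Function('G')(d, s) = Add(-9, Mul(Rational(1, 5), Add(Mul(d, s), -37))) = Add(-9, Mul(Rational(1, 5), Add(-37, Mul(d, s)))) = Add(-9, Add(Rational(-37, 5), Mul(Rational(1, 5), d, s))) = Add(Rational(-82, 5), Mul(Rational(1, 5), d, s)))
Function('N')(H) = Add(-148, Pow(H, 2), Mul(197, H))
Mul(Add(Function('G')(Add(64, Mul(-1, 4)), Function('c')(-13)), Function('N')(-106)), Pow(Add(n, -27459), -1)) = Mul(Add(Add(Rational(-82, 5), Mul(Rational(1, 5), Add(64, Mul(-1, 4)), Add(9, -13))), Add(-148, Pow(-106, 2), Mul(197, -106))), Pow(Add(-29464, -27459), -1)) = Mul(Add(Add(Rational(-82, 5), Mul(Rational(1, 5), Add(64, -4), -4)), Add(-148, 11236, -20882)), Pow(-56923, -1)) = Mul(Add(Add(Rational(-82, 5), Mul(Rational(1, 5), 60, -4)), -9794), Rational(-1, 56923)) = Mul(Add(Add(Rational(-82, 5), -48), -9794), Rational(-1, 56923)) = Mul(Add(Rational(-322, 5), -9794), Rational(-1, 56923)) = Mul(Rational(-49292, 5), Rational(-1, 56923)) = Rational(49292, 284615)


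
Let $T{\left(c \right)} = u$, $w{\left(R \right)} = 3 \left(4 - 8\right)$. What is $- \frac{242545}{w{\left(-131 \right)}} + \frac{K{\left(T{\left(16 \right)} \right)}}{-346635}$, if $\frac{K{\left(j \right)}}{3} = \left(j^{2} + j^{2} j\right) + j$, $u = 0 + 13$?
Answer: $\frac{9341611159}{462180} \approx 20212.0$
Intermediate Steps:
$w{\left(R \right)} = -12$ ($w{\left(R \right)} = 3 \left(-4\right) = -12$)
$u = 13$
$T{\left(c \right)} = 13$
$K{\left(j \right)} = 3 j + 3 j^{2} + 3 j^{3}$ ($K{\left(j \right)} = 3 \left(\left(j^{2} + j^{2} j\right) + j\right) = 3 \left(\left(j^{2} + j^{3}\right) + j\right) = 3 \left(j + j^{2} + j^{3}\right) = 3 j + 3 j^{2} + 3 j^{3}$)
$- \frac{242545}{w{\left(-131 \right)}} + \frac{K{\left(T{\left(16 \right)} \right)}}{-346635} = - \frac{242545}{-12} + \frac{3 \cdot 13 \left(1 + 13 + 13^{2}\right)}{-346635} = \left(-242545\right) \left(- \frac{1}{12}\right) + 3 \cdot 13 \left(1 + 13 + 169\right) \left(- \frac{1}{346635}\right) = \frac{242545}{12} + 3 \cdot 13 \cdot 183 \left(- \frac{1}{346635}\right) = \frac{242545}{12} + 7137 \left(- \frac{1}{346635}\right) = \frac{242545}{12} - \frac{793}{38515} = \frac{9341611159}{462180}$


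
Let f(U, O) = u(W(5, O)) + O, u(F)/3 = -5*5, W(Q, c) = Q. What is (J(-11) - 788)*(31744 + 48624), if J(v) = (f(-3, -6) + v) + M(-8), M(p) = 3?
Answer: -70482736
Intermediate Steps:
u(F) = -75 (u(F) = 3*(-5*5) = 3*(-25) = -75)
f(U, O) = -75 + O
J(v) = -78 + v (J(v) = ((-75 - 6) + v) + 3 = (-81 + v) + 3 = -78 + v)
(J(-11) - 788)*(31744 + 48624) = ((-78 - 11) - 788)*(31744 + 48624) = (-89 - 788)*80368 = -877*80368 = -70482736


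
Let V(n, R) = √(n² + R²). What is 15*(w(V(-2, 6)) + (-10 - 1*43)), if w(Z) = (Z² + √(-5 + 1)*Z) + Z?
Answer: -195 + √10*(30 + 60*I) ≈ -100.13 + 189.74*I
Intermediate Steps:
V(n, R) = √(R² + n²)
w(Z) = Z + Z² + 2*I*Z (w(Z) = (Z² + √(-4)*Z) + Z = (Z² + (2*I)*Z) + Z = (Z² + 2*I*Z) + Z = Z + Z² + 2*I*Z)
15*(w(V(-2, 6)) + (-10 - 1*43)) = 15*(√(6² + (-2)²)*(1 + √(6² + (-2)²) + 2*I) + (-10 - 1*43)) = 15*(√(36 + 4)*(1 + √(36 + 4) + 2*I) + (-10 - 43)) = 15*(√40*(1 + √40 + 2*I) - 53) = 15*((2*√10)*(1 + 2*√10 + 2*I) - 53) = 15*((2*√10)*(1 + 2*I + 2*√10) - 53) = 15*(2*√10*(1 + 2*I + 2*√10) - 53) = 15*(-53 + 2*√10*(1 + 2*I + 2*√10)) = -795 + 30*√10*(1 + 2*I + 2*√10)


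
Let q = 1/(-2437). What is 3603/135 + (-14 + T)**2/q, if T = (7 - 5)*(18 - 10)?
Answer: -437459/45 ≈ -9721.3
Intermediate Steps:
T = 16 (T = 2*8 = 16)
q = -1/2437 ≈ -0.00041034
3603/135 + (-14 + T)**2/q = 3603/135 + (-14 + 16)**2/(-1/2437) = 3603*(1/135) + 2**2*(-2437) = 1201/45 + 4*(-2437) = 1201/45 - 9748 = -437459/45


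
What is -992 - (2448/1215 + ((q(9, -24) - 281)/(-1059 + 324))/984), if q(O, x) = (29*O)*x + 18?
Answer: -431350681/433944 ≈ -994.02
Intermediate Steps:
q(O, x) = 18 + 29*O*x (q(O, x) = 29*O*x + 18 = 18 + 29*O*x)
-992 - (2448/1215 + ((q(9, -24) - 281)/(-1059 + 324))/984) = -992 - (2448/1215 + (((18 + 29*9*(-24)) - 281)/(-1059 + 324))/984) = -992 - (2448*(1/1215) + (((18 - 6264) - 281)/(-735))*(1/984)) = -992 - (272/135 + ((-6246 - 281)*(-1/735))*(1/984)) = -992 - (272/135 - 6527*(-1/735)*(1/984)) = -992 - (272/135 + (6527/735)*(1/984)) = -992 - (272/135 + 6527/723240) = -992 - 1*878233/433944 = -992 - 878233/433944 = -431350681/433944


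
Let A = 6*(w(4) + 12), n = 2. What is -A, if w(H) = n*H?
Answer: -120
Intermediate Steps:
w(H) = 2*H
A = 120 (A = 6*(2*4 + 12) = 6*(8 + 12) = 6*20 = 120)
-A = -1*120 = -120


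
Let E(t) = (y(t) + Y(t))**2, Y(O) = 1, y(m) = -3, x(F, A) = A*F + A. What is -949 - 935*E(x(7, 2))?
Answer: -4689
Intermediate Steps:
x(F, A) = A + A*F
E(t) = 4 (E(t) = (-3 + 1)**2 = (-2)**2 = 4)
-949 - 935*E(x(7, 2)) = -949 - 935*4 = -949 - 3740 = -4689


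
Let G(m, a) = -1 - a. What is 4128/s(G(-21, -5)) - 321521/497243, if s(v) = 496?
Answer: 118321543/15414533 ≈ 7.6760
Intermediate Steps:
4128/s(G(-21, -5)) - 321521/497243 = 4128/496 - 321521/497243 = 4128*(1/496) - 321521*1/497243 = 258/31 - 321521/497243 = 118321543/15414533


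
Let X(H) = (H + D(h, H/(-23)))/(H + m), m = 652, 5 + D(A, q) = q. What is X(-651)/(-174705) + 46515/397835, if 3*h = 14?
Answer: 38530162924/319717312905 ≈ 0.12051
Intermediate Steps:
h = 14/3 (h = (1/3)*14 = 14/3 ≈ 4.6667)
D(A, q) = -5 + q
X(H) = (-5 + 22*H/23)/(652 + H) (X(H) = (H + (-5 + H/(-23)))/(H + 652) = (H + (-5 + H*(-1/23)))/(652 + H) = (H + (-5 - H/23))/(652 + H) = (-5 + 22*H/23)/(652 + H))
X(-651)/(-174705) + 46515/397835 = ((-115 + 22*(-651))/(23*(652 - 651)))/(-174705) + 46515/397835 = ((1/23)*(-115 - 14322)/1)*(-1/174705) + 46515*(1/397835) = ((1/23)*1*(-14437))*(-1/174705) + 9303/79567 = -14437/23*(-1/174705) + 9303/79567 = 14437/4018215 + 9303/79567 = 38530162924/319717312905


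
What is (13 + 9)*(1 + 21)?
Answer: 484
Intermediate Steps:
(13 + 9)*(1 + 21) = 22*22 = 484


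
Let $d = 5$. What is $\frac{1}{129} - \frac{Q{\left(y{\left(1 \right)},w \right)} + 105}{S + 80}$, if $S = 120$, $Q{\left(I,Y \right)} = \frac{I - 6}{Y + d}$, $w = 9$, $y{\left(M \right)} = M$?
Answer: $- \frac{37237}{72240} \approx -0.51546$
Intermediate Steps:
$Q{\left(I,Y \right)} = \frac{-6 + I}{5 + Y}$ ($Q{\left(I,Y \right)} = \frac{I - 6}{Y + 5} = \frac{-6 + I}{5 + Y}$)
$\frac{1}{129} - \frac{Q{\left(y{\left(1 \right)},w \right)} + 105}{S + 80} = \frac{1}{129} - \frac{\frac{-6 + 1}{5 + 9} + 105}{120 + 80} = \frac{1}{129} - \frac{\frac{1}{14} \left(-5\right) + 105}{200} = \frac{1}{129} - \left(\frac{1}{14} \left(-5\right) + 105\right) \frac{1}{200} = \frac{1}{129} - \left(- \frac{5}{14} + 105\right) \frac{1}{200} = \frac{1}{129} - \frac{1465}{14} \cdot \frac{1}{200} = \frac{1}{129} - \frac{293}{560} = - \frac{37237}{72240}$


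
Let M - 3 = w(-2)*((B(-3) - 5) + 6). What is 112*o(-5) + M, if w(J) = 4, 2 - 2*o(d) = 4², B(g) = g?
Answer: -789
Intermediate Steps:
o(d) = -7 (o(d) = 1 - ½*4² = 1 - ½*16 = 1 - 8 = -7)
M = -5 (M = 3 + 4*((-3 - 5) + 6) = 3 + 4*(-8 + 6) = 3 + 4*(-2) = 3 - 8 = -5)
112*o(-5) + M = 112*(-7) - 5 = -784 - 5 = -789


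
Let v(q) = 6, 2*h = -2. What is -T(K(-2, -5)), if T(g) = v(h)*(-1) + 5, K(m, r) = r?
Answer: 1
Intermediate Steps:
h = -1 (h = (½)*(-2) = -1)
T(g) = -1 (T(g) = 6*(-1) + 5 = -6 + 5 = -1)
-T(K(-2, -5)) = -1*(-1) = 1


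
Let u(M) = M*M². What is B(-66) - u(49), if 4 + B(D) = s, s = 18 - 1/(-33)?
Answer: -3881954/33 ≈ -1.1764e+5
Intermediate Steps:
s = 595/33 (s = 18 - 1*(-1/33) = 18 + 1/33 = 595/33 ≈ 18.030)
u(M) = M³
B(D) = 463/33 (B(D) = -4 + 595/33 = 463/33)
B(-66) - u(49) = 463/33 - 1*49³ = 463/33 - 1*117649 = 463/33 - 117649 = -3881954/33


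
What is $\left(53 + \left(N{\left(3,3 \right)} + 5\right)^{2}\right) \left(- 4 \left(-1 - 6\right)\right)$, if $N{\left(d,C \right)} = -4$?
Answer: $1512$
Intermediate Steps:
$\left(53 + \left(N{\left(3,3 \right)} + 5\right)^{2}\right) \left(- 4 \left(-1 - 6\right)\right) = \left(53 + \left(-4 + 5\right)^{2}\right) \left(- 4 \left(-1 - 6\right)\right) = \left(53 + 1^{2}\right) \left(- 4 \left(-1 - 6\right)\right) = \left(53 + 1\right) \left(\left(-4\right) \left(-7\right)\right) = 54 \cdot 28 = 1512$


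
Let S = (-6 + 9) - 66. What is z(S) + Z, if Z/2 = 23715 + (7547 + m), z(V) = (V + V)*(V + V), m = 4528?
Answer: 87456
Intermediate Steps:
S = -63 (S = 3 - 66 = -63)
z(V) = 4*V² (z(V) = (2*V)*(2*V) = 4*V²)
Z = 71580 (Z = 2*(23715 + (7547 + 4528)) = 2*(23715 + 12075) = 2*35790 = 71580)
z(S) + Z = 4*(-63)² + 71580 = 4*3969 + 71580 = 15876 + 71580 = 87456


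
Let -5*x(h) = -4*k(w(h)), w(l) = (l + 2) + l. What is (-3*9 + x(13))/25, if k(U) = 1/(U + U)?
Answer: -1889/1750 ≈ -1.0794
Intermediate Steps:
w(l) = 2 + 2*l (w(l) = (2 + l) + l = 2 + 2*l)
k(U) = 1/(2*U)
x(h) = 2/(5*(2 + 2*h)) (x(h) = -(-4)*1/(2*(2 + 2*h))/5 = -(-2)/(5*(2 + 2*h)) = 2/(5*(2 + 2*h)))
(-3*9 + x(13))/25 = (-3*9 + 1/(5*(1 + 13)))/25 = (-27 + (⅕)/14)*(1/25) = (-27 + (⅕)*(1/14))*(1/25) = (-27 + 1/70)*(1/25) = -1889/70*1/25 = -1889/1750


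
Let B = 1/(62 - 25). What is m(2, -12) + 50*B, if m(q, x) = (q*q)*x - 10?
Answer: -2096/37 ≈ -56.649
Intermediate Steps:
m(q, x) = -10 + x*q² (m(q, x) = q²*x - 10 = x*q² - 10 = -10 + x*q²)
B = 1/37 ≈ 0.027027
m(2, -12) + 50*B = (-10 - 12*2²) + 50*(1/37) = (-10 - 12*4) + 50/37 = (-10 - 48) + 50/37 = -58 + 50/37 = -2096/37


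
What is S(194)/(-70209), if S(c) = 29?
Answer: -1/2421 ≈ -0.00041305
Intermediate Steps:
S(194)/(-70209) = 29/(-70209) = 29*(-1/70209) = -1/2421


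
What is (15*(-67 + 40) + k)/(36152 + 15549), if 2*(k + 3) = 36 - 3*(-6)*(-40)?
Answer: -750/51701 ≈ -0.014506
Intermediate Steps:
k = -345 (k = -3 + (36 - 3*(-6)*(-40))/2 = -3 + (36 + 18*(-40))/2 = -3 + (36 - 720)/2 = -3 + (1/2)*(-684) = -3 - 342 = -345)
(15*(-67 + 40) + k)/(36152 + 15549) = (15*(-67 + 40) - 345)/(36152 + 15549) = (15*(-27) - 345)/51701 = (-405 - 345)*(1/51701) = -750*1/51701 = -750/51701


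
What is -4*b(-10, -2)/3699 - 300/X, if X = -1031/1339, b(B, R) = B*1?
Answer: 1485929540/3813669 ≈ 389.63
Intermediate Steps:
b(B, R) = B
X = -1031/1339 (X = -1031*1/1339 = -1031/1339 ≈ -0.76998)
-4*b(-10, -2)/3699 - 300/X = -4*(-10)/3699 - 300/(-1031/1339) = 40*(1/3699) - 300*(-1339/1031) = 40/3699 + 401700/1031 = 1485929540/3813669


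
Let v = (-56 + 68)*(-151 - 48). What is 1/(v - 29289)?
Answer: -1/31677 ≈ -3.1569e-5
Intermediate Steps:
v = -2388 (v = 12*(-199) = -2388)
1/(v - 29289) = 1/(-2388 - 29289) = 1/(-31677) = -1/31677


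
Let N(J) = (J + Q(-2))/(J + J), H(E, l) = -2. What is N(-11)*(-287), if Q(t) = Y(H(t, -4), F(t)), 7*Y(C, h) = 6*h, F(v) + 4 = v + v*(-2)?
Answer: -3649/22 ≈ -165.86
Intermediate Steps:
F(v) = -4 - v (F(v) = -4 + (v + v*(-2)) = -4 + (v - 2*v) = -4 - v)
Y(C, h) = 6*h/7 (Y(C, h) = (6*h)/7 = 6*h/7)
Q(t) = -24/7 - 6*t/7 (Q(t) = 6*(-4 - t)/7 = -24/7 - 6*t/7)
N(J) = (-12/7 + J)/(2*J) (N(J) = (J + (-24/7 - 6/7*(-2)))/(J + J) = (J + (-24/7 + 12/7))/((2*J)) = (J - 12/7)*(1/(2*J)) = (-12/7 + J)*(1/(2*J)) = (-12/7 + J)/(2*J))
N(-11)*(-287) = ((1/14)*(-12 + 7*(-11))/(-11))*(-287) = ((1/14)*(-1/11)*(-12 - 77))*(-287) = ((1/14)*(-1/11)*(-89))*(-287) = (89/154)*(-287) = -3649/22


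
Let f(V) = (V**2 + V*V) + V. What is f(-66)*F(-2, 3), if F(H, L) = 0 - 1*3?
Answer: -25938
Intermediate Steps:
f(V) = V + 2*V**2 (f(V) = (V**2 + V**2) + V = 2*V**2 + V = V + 2*V**2)
F(H, L) = -3 (F(H, L) = 0 - 3 = -3)
f(-66)*F(-2, 3) = -66*(1 + 2*(-66))*(-3) = -66*(1 - 132)*(-3) = -66*(-131)*(-3) = 8646*(-3) = -25938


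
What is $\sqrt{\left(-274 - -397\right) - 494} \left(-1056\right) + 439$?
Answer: $439 - 1056 i \sqrt{371} \approx 439.0 - 20340.0 i$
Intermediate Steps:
$\sqrt{\left(-274 - -397\right) - 494} \left(-1056\right) + 439 = \sqrt{\left(-274 + 397\right) - 494} \left(-1056\right) + 439 = \sqrt{123 - 494} \left(-1056\right) + 439 = \sqrt{-371} \left(-1056\right) + 439 = i \sqrt{371} \left(-1056\right) + 439 = - 1056 i \sqrt{371} + 439 = 439 - 1056 i \sqrt{371}$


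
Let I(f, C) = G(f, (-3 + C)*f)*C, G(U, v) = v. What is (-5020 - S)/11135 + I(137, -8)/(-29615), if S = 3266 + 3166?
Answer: -94678908/65952605 ≈ -1.4356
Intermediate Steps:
I(f, C) = C*f*(-3 + C) (I(f, C) = ((-3 + C)*f)*C = (f*(-3 + C))*C = C*f*(-3 + C))
S = 6432
(-5020 - S)/11135 + I(137, -8)/(-29615) = (-5020 - 1*6432)/11135 - 8*137*(-3 - 8)/(-29615) = (-5020 - 6432)*(1/11135) - 8*137*(-11)*(-1/29615) = -11452*1/11135 + 12056*(-1/29615) = -11452/11135 - 12056/29615 = -94678908/65952605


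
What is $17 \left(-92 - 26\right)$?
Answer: $-2006$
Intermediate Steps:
$17 \left(-92 - 26\right) = 17 \left(-118\right) = -2006$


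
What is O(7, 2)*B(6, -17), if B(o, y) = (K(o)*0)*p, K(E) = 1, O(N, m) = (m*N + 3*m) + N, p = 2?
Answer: 0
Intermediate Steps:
O(N, m) = N + 3*m + N*m (O(N, m) = (N*m + 3*m) + N = (3*m + N*m) + N = N + 3*m + N*m)
B(o, y) = 0 (B(o, y) = (1*0)*2 = 0*2 = 0)
O(7, 2)*B(6, -17) = (7 + 3*2 + 7*2)*0 = (7 + 6 + 14)*0 = 27*0 = 0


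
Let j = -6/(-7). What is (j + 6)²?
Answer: 2304/49 ≈ 47.020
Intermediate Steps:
j = 6/7 (j = -6*(-⅐) = 6/7 ≈ 0.85714)
(j + 6)² = (6/7 + 6)² = (48/7)² = 2304/49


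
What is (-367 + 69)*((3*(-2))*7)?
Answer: 12516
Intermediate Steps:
(-367 + 69)*((3*(-2))*7) = -(-1788)*7 = -298*(-42) = 12516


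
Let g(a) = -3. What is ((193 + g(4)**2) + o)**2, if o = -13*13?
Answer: 1089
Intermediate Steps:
o = -169
((193 + g(4)**2) + o)**2 = ((193 + (-3)**2) - 169)**2 = ((193 + 9) - 169)**2 = (202 - 169)**2 = 33**2 = 1089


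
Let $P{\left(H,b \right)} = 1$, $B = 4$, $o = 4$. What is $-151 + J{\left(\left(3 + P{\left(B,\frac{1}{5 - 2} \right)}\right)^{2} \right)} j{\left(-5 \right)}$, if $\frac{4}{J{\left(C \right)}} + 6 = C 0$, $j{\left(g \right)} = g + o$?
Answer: $- \frac{451}{3} \approx -150.33$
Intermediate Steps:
$j{\left(g \right)} = 4 + g$ ($j{\left(g \right)} = g + 4 = 4 + g$)
$J{\left(C \right)} = - \frac{2}{3}$ ($J{\left(C \right)} = \frac{4}{-6 + C 0} = \frac{4}{-6 + 0} = \frac{4}{-6} = 4 \left(- \frac{1}{6}\right) = - \frac{2}{3}$)
$-151 + J{\left(\left(3 + P{\left(B,\frac{1}{5 - 2} \right)}\right)^{2} \right)} j{\left(-5 \right)} = -151 - \frac{2 \left(4 - 5\right)}{3} = -151 - - \frac{2}{3} = -151 + \frac{2}{3} = - \frac{451}{3}$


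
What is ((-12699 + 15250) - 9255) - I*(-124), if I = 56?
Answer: 240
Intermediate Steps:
((-12699 + 15250) - 9255) - I*(-124) = ((-12699 + 15250) - 9255) - 56*(-124) = (2551 - 9255) - 1*(-6944) = -6704 + 6944 = 240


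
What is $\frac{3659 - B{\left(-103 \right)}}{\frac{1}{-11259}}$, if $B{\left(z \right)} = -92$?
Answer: $-42232509$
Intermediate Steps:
$\frac{3659 - B{\left(-103 \right)}}{\frac{1}{-11259}} = \frac{3659 - -92}{\frac{1}{-11259}} = \frac{3659 + 92}{- \frac{1}{11259}} = 3751 \left(-11259\right) = -42232509$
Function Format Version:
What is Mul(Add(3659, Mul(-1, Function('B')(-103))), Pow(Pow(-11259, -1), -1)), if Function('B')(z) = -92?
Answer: -42232509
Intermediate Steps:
Mul(Add(3659, Mul(-1, Function('B')(-103))), Pow(Pow(-11259, -1), -1)) = Mul(Add(3659, Mul(-1, -92)), Pow(Pow(-11259, -1), -1)) = Mul(Add(3659, 92), Pow(Rational(-1, 11259), -1)) = Mul(3751, -11259) = -42232509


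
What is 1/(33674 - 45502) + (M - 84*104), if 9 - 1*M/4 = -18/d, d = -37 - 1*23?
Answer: -514588973/59140 ≈ -8701.2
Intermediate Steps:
d = -60 (d = -37 - 23 = -60)
M = 174/5 (M = 36 - (-72)/(-60) = 36 - (-72)*(-1)/60 = 36 - 4*3/10 = 36 - 6/5 = 174/5 ≈ 34.800)
1/(33674 - 45502) + (M - 84*104) = 1/(33674 - 45502) + (174/5 - 84*104) = 1/(-11828) + (174/5 - 8736) = -1/11828 - 43506/5 = -514588973/59140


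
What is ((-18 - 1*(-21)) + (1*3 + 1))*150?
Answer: 1050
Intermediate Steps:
((-18 - 1*(-21)) + (1*3 + 1))*150 = ((-18 + 21) + (3 + 1))*150 = (3 + 4)*150 = 7*150 = 1050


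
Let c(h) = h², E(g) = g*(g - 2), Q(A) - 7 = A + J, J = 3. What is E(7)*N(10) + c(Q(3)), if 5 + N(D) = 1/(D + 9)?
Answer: -79/19 ≈ -4.1579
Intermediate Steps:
Q(A) = 10 + A (Q(A) = 7 + (A + 3) = 7 + (3 + A) = 10 + A)
E(g) = g*(-2 + g)
N(D) = -5 + 1/(9 + D) (N(D) = -5 + 1/(D + 9) = -5 + 1/(9 + D))
E(7)*N(10) + c(Q(3)) = (7*(-2 + 7))*((-44 - 5*10)/(9 + 10)) + (10 + 3)² = (7*5)*((-44 - 50)/19) + 13² = 35*((1/19)*(-94)) + 169 = 35*(-94/19) + 169 = -3290/19 + 169 = -79/19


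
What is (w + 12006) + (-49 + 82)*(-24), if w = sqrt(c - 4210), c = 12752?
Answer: 11214 + sqrt(8542) ≈ 11306.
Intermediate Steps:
w = sqrt(8542) (w = sqrt(12752 - 4210) = sqrt(8542) ≈ 92.423)
(w + 12006) + (-49 + 82)*(-24) = (sqrt(8542) + 12006) + (-49 + 82)*(-24) = (12006 + sqrt(8542)) + 33*(-24) = (12006 + sqrt(8542)) - 792 = 11214 + sqrt(8542)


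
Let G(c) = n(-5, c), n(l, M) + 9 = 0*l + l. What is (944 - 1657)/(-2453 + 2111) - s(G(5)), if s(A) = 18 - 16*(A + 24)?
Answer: 49277/342 ≈ 144.08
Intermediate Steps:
n(l, M) = -9 + l (n(l, M) = -9 + (0*l + l) = -9 + (0 + l) = -9 + l)
G(c) = -14 (G(c) = -9 - 5 = -14)
s(A) = -366 - 16*A (s(A) = 18 - 16*(24 + A) = 18 - (384 + 16*A) = 18 + (-384 - 16*A) = -366 - 16*A)
(944 - 1657)/(-2453 + 2111) - s(G(5)) = (944 - 1657)/(-2453 + 2111) - (-366 - 16*(-14)) = -713/(-342) - (-366 + 224) = -713*(-1/342) - 1*(-142) = 713/342 + 142 = 49277/342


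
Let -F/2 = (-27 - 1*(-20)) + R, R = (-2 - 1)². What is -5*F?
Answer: 20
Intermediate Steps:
R = 9 (R = (-3)² = 9)
F = -4 (F = -2*((-27 - 1*(-20)) + 9) = -2*((-27 + 20) + 9) = -2*(-7 + 9) = -2*2 = -4)
-5*F = -5*(-4) = 20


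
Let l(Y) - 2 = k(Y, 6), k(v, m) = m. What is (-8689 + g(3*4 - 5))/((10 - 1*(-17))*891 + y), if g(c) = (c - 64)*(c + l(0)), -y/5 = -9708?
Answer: -9544/72597 ≈ -0.13147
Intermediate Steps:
y = 48540 (y = -5*(-9708) = 48540)
l(Y) = 8 (l(Y) = 2 + 6 = 8)
g(c) = (-64 + c)*(8 + c) (g(c) = (c - 64)*(c + 8) = (-64 + c)*(8 + c))
(-8689 + g(3*4 - 5))/((10 - 1*(-17))*891 + y) = (-8689 + (-512 + (3*4 - 5)² - 56*(3*4 - 5)))/((10 - 1*(-17))*891 + 48540) = (-8689 + (-512 + (12 - 5)² - 56*(12 - 5)))/((10 + 17)*891 + 48540) = (-8689 + (-512 + 7² - 56*7))/(27*891 + 48540) = (-8689 + (-512 + 49 - 392))/(24057 + 48540) = (-8689 - 855)/72597 = -9544*1/72597 = -9544/72597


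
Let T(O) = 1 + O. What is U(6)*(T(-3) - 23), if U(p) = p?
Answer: -150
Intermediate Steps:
U(6)*(T(-3) - 23) = 6*((1 - 3) - 23) = 6*(-2 - 23) = 6*(-25) = -150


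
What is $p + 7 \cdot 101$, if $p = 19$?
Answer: $726$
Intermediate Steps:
$p + 7 \cdot 101 = 19 + 7 \cdot 101 = 19 + 707 = 726$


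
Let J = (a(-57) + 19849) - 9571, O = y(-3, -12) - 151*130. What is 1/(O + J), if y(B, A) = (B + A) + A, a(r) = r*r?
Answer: -1/6130 ≈ -0.00016313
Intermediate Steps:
a(r) = r²
y(B, A) = B + 2*A (y(B, A) = (A + B) + A = B + 2*A)
O = -19657 (O = (-3 + 2*(-12)) - 151*130 = (-3 - 24) - 19630 = -27 - 19630 = -19657)
J = 13527 (J = ((-57)² + 19849) - 9571 = (3249 + 19849) - 9571 = 23098 - 9571 = 13527)
1/(O + J) = 1/(-19657 + 13527) = 1/(-6130) = -1/6130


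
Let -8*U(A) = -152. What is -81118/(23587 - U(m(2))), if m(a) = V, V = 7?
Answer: -40559/11784 ≈ -3.4419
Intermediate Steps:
m(a) = 7
U(A) = 19 (U(A) = -⅛*(-152) = 19)
-81118/(23587 - U(m(2))) = -81118/(23587 - 1*19) = -81118/(23587 - 19) = -81118/23568 = -81118*1/23568 = -40559/11784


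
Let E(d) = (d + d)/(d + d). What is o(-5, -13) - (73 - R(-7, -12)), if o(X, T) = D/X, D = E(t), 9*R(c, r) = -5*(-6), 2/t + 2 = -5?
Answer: -1048/15 ≈ -69.867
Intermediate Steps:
t = -2/7 (t = 2/(-2 - 5) = 2/(-7) = 2*(-⅐) = -2/7 ≈ -0.28571)
R(c, r) = 10/3 (R(c, r) = (-5*(-6))/9 = (⅑)*30 = 10/3)
E(d) = 1 (E(d) = (2*d)/((2*d)) = (2*d)*(1/(2*d)) = 1)
D = 1
o(X, T) = 1/X
o(-5, -13) - (73 - R(-7, -12)) = 1/(-5) - (73 - 1*10/3) = -⅕ - (73 - 10/3) = -⅕ - 1*209/3 = -⅕ - 209/3 = -1048/15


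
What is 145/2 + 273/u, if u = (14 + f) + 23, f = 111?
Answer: 11003/148 ≈ 74.345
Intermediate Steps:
u = 148 (u = (14 + 111) + 23 = 125 + 23 = 148)
145/2 + 273/u = 145/2 + 273/148 = 11003/148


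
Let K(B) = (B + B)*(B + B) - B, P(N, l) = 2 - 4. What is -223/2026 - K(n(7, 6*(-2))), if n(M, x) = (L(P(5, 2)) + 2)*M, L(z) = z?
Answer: -223/2026 ≈ -0.11007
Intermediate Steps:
P(N, l) = -2
n(M, x) = 0 (n(M, x) = (-2 + 2)*M = 0*M = 0)
K(B) = -B + 4*B**2 (K(B) = (2*B)*(2*B) - B = 4*B**2 - B = -B + 4*B**2)
-223/2026 - K(n(7, 6*(-2))) = -223/2026 - 0*(-1 + 4*0) = -223*1/2026 - 0*(-1 + 0) = -223/2026 - 0*(-1) = -223/2026 - 1*0 = -223/2026 + 0 = -223/2026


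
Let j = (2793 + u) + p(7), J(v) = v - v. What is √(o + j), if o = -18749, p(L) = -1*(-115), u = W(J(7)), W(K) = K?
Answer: I*√15841 ≈ 125.86*I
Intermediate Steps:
J(v) = 0
u = 0
p(L) = 115
j = 2908 (j = (2793 + 0) + 115 = 2793 + 115 = 2908)
√(o + j) = √(-18749 + 2908) = √(-15841) = I*√15841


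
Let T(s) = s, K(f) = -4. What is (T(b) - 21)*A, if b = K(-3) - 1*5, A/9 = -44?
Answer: 11880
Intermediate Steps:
A = -396 (A = 9*(-44) = -396)
b = -9 (b = -4 - 1*5 = -4 - 5 = -9)
(T(b) - 21)*A = (-9 - 21)*(-396) = -30*(-396) = 11880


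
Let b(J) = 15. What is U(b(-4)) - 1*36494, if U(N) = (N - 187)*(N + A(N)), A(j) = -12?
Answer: -37010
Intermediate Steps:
U(N) = (-187 + N)*(-12 + N) (U(N) = (N - 187)*(N - 12) = (-187 + N)*(-12 + N))
U(b(-4)) - 1*36494 = (2244 + 15² - 199*15) - 1*36494 = (2244 + 225 - 2985) - 36494 = -516 - 36494 = -37010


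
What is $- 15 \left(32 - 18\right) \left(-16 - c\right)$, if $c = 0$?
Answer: $3360$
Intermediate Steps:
$- 15 \left(32 - 18\right) \left(-16 - c\right) = - 15 \left(32 - 18\right) \left(-16 - 0\right) = \left(-15\right) 14 \left(-16 + 0\right) = \left(-210\right) \left(-16\right) = 3360$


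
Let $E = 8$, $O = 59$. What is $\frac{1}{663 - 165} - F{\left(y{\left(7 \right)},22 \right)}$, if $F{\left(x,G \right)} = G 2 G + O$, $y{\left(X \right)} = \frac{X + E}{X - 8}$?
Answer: $- \frac{511445}{498} \approx -1027.0$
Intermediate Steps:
$y{\left(X \right)} = \frac{8 + X}{-8 + X}$ ($y{\left(X \right)} = \frac{X + 8}{X - 8} = \frac{8 + X}{-8 + X}$)
$F{\left(x,G \right)} = 59 + 2 G^{2}$ ($F{\left(x,G \right)} = G 2 G + 59 = 2 G G + 59 = 2 G^{2} + 59 = 59 + 2 G^{2}$)
$\frac{1}{663 - 165} - F{\left(y{\left(7 \right)},22 \right)} = \frac{1}{663 - 165} - \left(59 + 2 \cdot 22^{2}\right) = \frac{1}{498} - \left(59 + 2 \cdot 484\right) = \frac{1}{498} - \left(59 + 968\right) = \frac{1}{498} - 1027 = - \frac{511445}{498}$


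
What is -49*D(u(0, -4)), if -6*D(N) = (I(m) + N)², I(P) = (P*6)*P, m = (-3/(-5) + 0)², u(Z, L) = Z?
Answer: 1928934/390625 ≈ 4.9381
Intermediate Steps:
m = 9/25 (m = (-3*(-⅕) + 0)² = (⅗ + 0)² = (⅗)² = 9/25 ≈ 0.36000)
I(P) = 6*P² (I(P) = (6*P)*P = 6*P²)
D(N) = -(486/625 + N)²/6 (D(N) = -(6*(9/25)² + N)²/6 = -(6*(81/625) + N)²/6 = -(486/625 + N)²/6)
-49*D(u(0, -4)) = -(-49)*(486 + 625*0)²/2343750 = -(-49)*(486 + 0)²/2343750 = -(-49)*486²/2343750 = -(-49)*236196/2343750 = -49*(-39366/390625) = 1928934/390625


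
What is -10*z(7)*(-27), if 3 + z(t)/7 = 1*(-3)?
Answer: -11340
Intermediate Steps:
z(t) = -42 (z(t) = -21 + 7*(1*(-3)) = -21 + 7*(-3) = -21 - 21 = -42)
-10*z(7)*(-27) = -10*(-42)*(-27) = 420*(-27) = -11340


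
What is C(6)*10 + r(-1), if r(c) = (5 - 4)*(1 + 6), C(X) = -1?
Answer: -3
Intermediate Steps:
r(c) = 7 (r(c) = 1*7 = 7)
C(6)*10 + r(-1) = -1*10 + 7 = -10 + 7 = -3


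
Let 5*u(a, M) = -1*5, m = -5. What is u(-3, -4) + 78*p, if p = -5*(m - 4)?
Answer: 3509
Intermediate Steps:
u(a, M) = -1 (u(a, M) = (-1*5)/5 = (1/5)*(-5) = -1)
p = 45 (p = -5*(-5 - 4) = -5*(-9) = 45)
u(-3, -4) + 78*p = -1 + 78*45 = -1 + 3510 = 3509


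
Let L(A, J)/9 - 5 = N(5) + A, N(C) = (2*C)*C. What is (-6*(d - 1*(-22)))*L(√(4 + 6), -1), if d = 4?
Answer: -77220 - 1404*√10 ≈ -81660.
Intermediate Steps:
N(C) = 2*C²
L(A, J) = 495 + 9*A (L(A, J) = 45 + 9*(2*5² + A) = 45 + 9*(2*25 + A) = 45 + 9*(50 + A) = 45 + (450 + 9*A) = 495 + 9*A)
(-6*(d - 1*(-22)))*L(√(4 + 6), -1) = (-6*(4 - 1*(-22)))*(495 + 9*√(4 + 6)) = (-6*(4 + 22))*(495 + 9*√10) = (-6*26)*(495 + 9*√10) = -156*(495 + 9*√10) = -77220 - 1404*√10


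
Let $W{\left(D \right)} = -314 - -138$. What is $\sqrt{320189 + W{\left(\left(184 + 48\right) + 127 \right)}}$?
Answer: $93 \sqrt{37} \approx 565.7$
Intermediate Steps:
$W{\left(D \right)} = -176$ ($W{\left(D \right)} = -314 + 138 = -176$)
$\sqrt{320189 + W{\left(\left(184 + 48\right) + 127 \right)}} = \sqrt{320189 - 176} = \sqrt{320013} = 93 \sqrt{37}$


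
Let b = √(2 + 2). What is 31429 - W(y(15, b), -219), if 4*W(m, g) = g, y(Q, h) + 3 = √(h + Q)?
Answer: 125935/4 ≈ 31484.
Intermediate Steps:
b = 2 (b = √4 = 2)
y(Q, h) = -3 + √(Q + h) (y(Q, h) = -3 + √(h + Q) = -3 + √(Q + h))
W(m, g) = g/4
31429 - W(y(15, b), -219) = 31429 - (-219)/4 = 31429 - 1*(-219/4) = 31429 + 219/4 = 125935/4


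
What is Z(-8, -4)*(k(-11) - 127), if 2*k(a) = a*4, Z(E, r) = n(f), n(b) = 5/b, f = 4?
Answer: -745/4 ≈ -186.25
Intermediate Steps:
Z(E, r) = 5/4
k(a) = 2*a (k(a) = (a*4)/2 = (4*a)/2 = 2*a)
Z(-8, -4)*(k(-11) - 127) = 5*(2*(-11) - 127)/4 = 5*(-22 - 127)/4 = (5/4)*(-149) = -745/4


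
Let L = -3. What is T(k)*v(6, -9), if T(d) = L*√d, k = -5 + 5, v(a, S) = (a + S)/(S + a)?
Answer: 0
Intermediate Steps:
v(a, S) = 1 (v(a, S) = (S + a)/(S + a) = 1)
k = 0
T(d) = -3*√d
T(k)*v(6, -9) = -3*√0*1 = -3*0*1 = 0*1 = 0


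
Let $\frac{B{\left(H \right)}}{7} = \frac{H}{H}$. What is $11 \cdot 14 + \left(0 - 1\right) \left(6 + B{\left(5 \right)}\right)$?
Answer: $141$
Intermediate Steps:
$B{\left(H \right)} = 7$ ($B{\left(H \right)} = 7 \frac{H}{H} = 7 \cdot 1 = 7$)
$11 \cdot 14 + \left(0 - 1\right) \left(6 + B{\left(5 \right)}\right) = 11 \cdot 14 + \left(0 - 1\right) \left(6 + 7\right) = 154 - 13 = 141$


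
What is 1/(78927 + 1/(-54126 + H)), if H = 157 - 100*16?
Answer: 55569/4385894462 ≈ 1.2670e-5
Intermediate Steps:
H = -1443 (H = 157 - 1600 = -1443)
1/(78927 + 1/(-54126 + H)) = 1/(78927 + 1/(-54126 - 1443)) = 1/(78927 + 1/(-55569)) = 1/(78927 - 1/55569) = 1/(4385894462/55569) = 55569/4385894462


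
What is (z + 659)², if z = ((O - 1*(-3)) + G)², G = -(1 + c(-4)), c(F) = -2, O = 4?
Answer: 522729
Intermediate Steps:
G = 1 (G = -(1 - 2) = -1*(-1) = 1)
z = 64 (z = ((4 - 1*(-3)) + 1)² = ((4 + 3) + 1)² = (7 + 1)² = 8² = 64)
(z + 659)² = (64 + 659)² = 723² = 522729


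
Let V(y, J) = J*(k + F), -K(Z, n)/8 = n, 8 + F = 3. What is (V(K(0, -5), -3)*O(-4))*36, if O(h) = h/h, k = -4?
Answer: 972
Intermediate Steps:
F = -5 (F = -8 + 3 = -5)
K(Z, n) = -8*n
O(h) = 1
V(y, J) = -9*J (V(y, J) = J*(-4 - 5) = J*(-9) = -9*J)
(V(K(0, -5), -3)*O(-4))*36 = (-9*(-3)*1)*36 = (27*1)*36 = 27*36 = 972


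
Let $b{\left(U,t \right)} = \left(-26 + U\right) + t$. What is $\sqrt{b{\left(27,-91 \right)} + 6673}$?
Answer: $\sqrt{6583} \approx 81.136$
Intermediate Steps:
$b{\left(U,t \right)} = -26 + U + t$
$\sqrt{b{\left(27,-91 \right)} + 6673} = \sqrt{\left(-26 + 27 - 91\right) + 6673} = \sqrt{-90 + 6673} = \sqrt{6583}$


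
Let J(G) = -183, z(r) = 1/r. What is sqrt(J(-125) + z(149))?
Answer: I*sqrt(4062634)/149 ≈ 13.527*I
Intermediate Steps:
sqrt(J(-125) + z(149)) = sqrt(-183 + 1/149) = sqrt(-27266/149) = I*sqrt(4062634)/149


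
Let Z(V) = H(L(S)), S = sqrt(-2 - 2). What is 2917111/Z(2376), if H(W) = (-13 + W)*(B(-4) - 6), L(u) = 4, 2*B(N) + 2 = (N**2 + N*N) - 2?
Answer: -2917111/72 ≈ -40515.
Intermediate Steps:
B(N) = -2 + N**2 (B(N) = -1 + ((N**2 + N*N) - 2)/2 = -1 + ((N**2 + N**2) - 2)/2 = -1 + (2*N**2 - 2)/2 = -1 + (-2 + 2*N**2)/2 = -1 + (-1 + N**2) = -2 + N**2)
S = 2*I (S = sqrt(-4) = 2*I ≈ 2.0*I)
H(W) = -104 + 8*W (H(W) = (-13 + W)*((-2 + (-4)**2) - 6) = (-13 + W)*((-2 + 16) - 6) = (-13 + W)*(14 - 6) = (-13 + W)*8 = -104 + 8*W)
Z(V) = -72 (Z(V) = -104 + 8*4 = -104 + 32 = -72)
2917111/Z(2376) = 2917111/(-72) = 2917111*(-1/72) = -2917111/72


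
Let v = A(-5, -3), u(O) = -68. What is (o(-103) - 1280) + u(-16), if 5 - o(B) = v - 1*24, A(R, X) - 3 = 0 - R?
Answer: -1327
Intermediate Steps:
A(R, X) = 3 - R (A(R, X) = 3 + (0 - R) = 3 - R)
v = 8 (v = 3 - 1*(-5) = 3 + 5 = 8)
o(B) = 21 (o(B) = 5 - (8 - 1*24) = 5 - (8 - 24) = 5 - 1*(-16) = 5 + 16 = 21)
(o(-103) - 1280) + u(-16) = (21 - 1280) - 68 = -1259 - 68 = -1327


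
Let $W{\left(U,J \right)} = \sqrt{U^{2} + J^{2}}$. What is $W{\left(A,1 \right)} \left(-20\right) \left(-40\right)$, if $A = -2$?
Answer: $800 \sqrt{5} \approx 1788.9$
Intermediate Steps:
$W{\left(U,J \right)} = \sqrt{J^{2} + U^{2}}$
$W{\left(A,1 \right)} \left(-20\right) \left(-40\right) = \sqrt{1^{2} + \left(-2\right)^{2}} \left(-20\right) \left(-40\right) = \sqrt{1 + 4} \left(-20\right) \left(-40\right) = \sqrt{5} \left(-20\right) \left(-40\right) = - 20 \sqrt{5} \left(-40\right) = 800 \sqrt{5}$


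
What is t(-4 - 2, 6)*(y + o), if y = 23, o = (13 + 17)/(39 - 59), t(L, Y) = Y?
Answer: 129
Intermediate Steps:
o = -3/2 (o = 30/(-20) = 30*(-1/20) = -3/2 ≈ -1.5000)
t(-4 - 2, 6)*(y + o) = 6*(23 - 3/2) = 6*(43/2) = 129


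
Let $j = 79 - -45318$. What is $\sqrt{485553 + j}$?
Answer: $5 \sqrt{21238} \approx 728.66$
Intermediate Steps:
$j = 45397$ ($j = 79 + 45318 = 45397$)
$\sqrt{485553 + j} = \sqrt{485553 + 45397} = \sqrt{530950} = 5 \sqrt{21238}$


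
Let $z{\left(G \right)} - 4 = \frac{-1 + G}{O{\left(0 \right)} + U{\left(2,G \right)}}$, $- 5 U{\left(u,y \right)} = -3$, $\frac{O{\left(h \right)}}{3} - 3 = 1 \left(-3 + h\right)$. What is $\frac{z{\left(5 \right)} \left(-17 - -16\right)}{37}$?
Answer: $- \frac{32}{111} \approx -0.28829$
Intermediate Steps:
$O{\left(h \right)} = 3 h$ ($O{\left(h \right)} = 9 + 3 \cdot 1 \left(-3 + h\right) = 9 + 3 \left(-3 + h\right) = 9 + \left(-9 + 3 h\right) = 3 h$)
$U{\left(u,y \right)} = \frac{3}{5}$ ($U{\left(u,y \right)} = \left(- \frac{1}{5}\right) \left(-3\right) = \frac{3}{5}$)
$z{\left(G \right)} = \frac{7}{3} + \frac{5 G}{3}$ ($z{\left(G \right)} = 4 + \frac{-1 + G}{3 \cdot 0 + \frac{3}{5}} = 4 + \frac{-1 + G}{0 + \frac{3}{5}} = 4 + \frac{-1 + G}{\frac{3}{5}} = 4 + \left(-1 + G\right) \frac{5}{3} = 4 + \left(- \frac{5}{3} + \frac{5 G}{3}\right) = \frac{7}{3} + \frac{5 G}{3}$)
$\frac{z{\left(5 \right)} \left(-17 - -16\right)}{37} = \frac{\left(\frac{7}{3} + \frac{5}{3} \cdot 5\right) \left(-17 - -16\right)}{37} = \left(\frac{7}{3} + \frac{25}{3}\right) \left(-17 + 16\right) \frac{1}{37} = \frac{32}{3} \left(-1\right) \frac{1}{37} = \left(- \frac{32}{3}\right) \frac{1}{37} = - \frac{32}{111}$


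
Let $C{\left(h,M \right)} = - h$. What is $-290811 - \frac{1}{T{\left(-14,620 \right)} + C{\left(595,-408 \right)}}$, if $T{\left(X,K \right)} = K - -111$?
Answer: $- \frac{39550297}{136} \approx -2.9081 \cdot 10^{5}$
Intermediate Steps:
$T{\left(X,K \right)} = 111 + K$ ($T{\left(X,K \right)} = K + 111 = 111 + K$)
$-290811 - \frac{1}{T{\left(-14,620 \right)} + C{\left(595,-408 \right)}} = -290811 - \frac{1}{\left(111 + 620\right) - 595} = -290811 - \frac{1}{731 - 595} = -290811 - \frac{1}{136} = - \frac{39550297}{136}$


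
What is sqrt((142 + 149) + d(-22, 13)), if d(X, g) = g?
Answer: 4*sqrt(19) ≈ 17.436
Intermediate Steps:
sqrt((142 + 149) + d(-22, 13)) = sqrt((142 + 149) + 13) = sqrt(291 + 13) = sqrt(304) = 4*sqrt(19)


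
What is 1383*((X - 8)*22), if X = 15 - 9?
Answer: -60852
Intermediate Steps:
X = 6
1383*((X - 8)*22) = 1383*((6 - 8)*22) = 1383*(-2*22) = 1383*(-44) = -60852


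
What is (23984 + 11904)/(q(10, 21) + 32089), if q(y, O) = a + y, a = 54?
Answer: 35888/32153 ≈ 1.1162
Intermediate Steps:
q(y, O) = 54 + y
(23984 + 11904)/(q(10, 21) + 32089) = (23984 + 11904)/((54 + 10) + 32089) = 35888/(64 + 32089) = 35888/32153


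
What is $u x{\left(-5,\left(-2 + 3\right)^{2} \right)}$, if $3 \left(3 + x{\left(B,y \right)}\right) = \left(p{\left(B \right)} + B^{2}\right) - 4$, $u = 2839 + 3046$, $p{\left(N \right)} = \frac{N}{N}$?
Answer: $\frac{76505}{3} \approx 25502.0$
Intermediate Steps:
$p{\left(N \right)} = 1$
$u = 5885$
$x{\left(B,y \right)} = -4 + \frac{B^{2}}{3}$ ($x{\left(B,y \right)} = -3 + \frac{\left(1 + B^{2}\right) - 4}{3} = -3 + \frac{-3 + B^{2}}{3} = -3 + \left(-1 + \frac{B^{2}}{3}\right) = -4 + \frac{B^{2}}{3}$)
$u x{\left(-5,\left(-2 + 3\right)^{2} \right)} = 5885 \left(-4 + \frac{\left(-5\right)^{2}}{3}\right) = 5885 \left(-4 + \frac{1}{3} \cdot 25\right) = 5885 \left(-4 + \frac{25}{3}\right) = 5885 \cdot \frac{13}{3} = \frac{76505}{3}$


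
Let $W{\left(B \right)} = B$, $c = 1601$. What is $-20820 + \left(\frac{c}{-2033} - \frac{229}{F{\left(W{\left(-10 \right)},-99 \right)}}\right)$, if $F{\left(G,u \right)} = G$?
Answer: $- \frac{422821053}{20330} \approx -20798.0$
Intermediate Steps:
$-20820 + \left(\frac{c}{-2033} - \frac{229}{F{\left(W{\left(-10 \right)},-99 \right)}}\right) = -20820 + \left(\frac{1601}{-2033} - \frac{229}{-10}\right) = -20820 + \left(1601 \left(- \frac{1}{2033}\right) - - \frac{229}{10}\right) = -20820 + \left(- \frac{1601}{2033} + \frac{229}{10}\right) = -20820 + \frac{449547}{20330} = - \frac{422821053}{20330}$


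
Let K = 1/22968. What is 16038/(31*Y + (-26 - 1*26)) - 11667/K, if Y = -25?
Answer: -221609267550/827 ≈ -2.6797e+8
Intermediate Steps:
K = 1/22968 ≈ 4.3539e-5
16038/(31*Y + (-26 - 1*26)) - 11667/K = 16038/(31*(-25) + (-26 - 1*26)) - 11667/1/22968 = 16038/(-775 + (-26 - 26)) - 11667*22968 = 16038/(-775 - 52) - 267967656 = 16038/(-827) - 267967656 = 16038*(-1/827) - 267967656 = -16038/827 - 267967656 = -221609267550/827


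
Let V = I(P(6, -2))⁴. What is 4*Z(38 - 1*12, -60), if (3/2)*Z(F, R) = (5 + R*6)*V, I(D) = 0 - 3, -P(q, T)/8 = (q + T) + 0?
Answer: -76680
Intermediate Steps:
P(q, T) = -8*T - 8*q (P(q, T) = -8*((q + T) + 0) = -8*((T + q) + 0) = -8*(T + q) = -8*T - 8*q)
I(D) = -3
V = 81 (V = (-3)⁴ = 81)
Z(F, R) = 270 + 324*R (Z(F, R) = 2*((5 + R*6)*81)/3 = 2*((5 + 6*R)*81)/3 = 2*(405 + 486*R)/3 = 270 + 324*R)
4*Z(38 - 1*12, -60) = 4*(270 + 324*(-60)) = 4*(270 - 19440) = 4*(-19170) = -76680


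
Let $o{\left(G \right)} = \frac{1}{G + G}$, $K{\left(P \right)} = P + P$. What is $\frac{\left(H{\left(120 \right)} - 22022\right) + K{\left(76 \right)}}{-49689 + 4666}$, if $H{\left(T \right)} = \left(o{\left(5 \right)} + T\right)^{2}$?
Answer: $\frac{744599}{4502300} \approx 0.16538$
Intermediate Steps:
$K{\left(P \right)} = 2 P$
$o{\left(G \right)} = \frac{1}{2 G}$
$H{\left(T \right)} = \left(\frac{1}{10} + T\right)^{2}$ ($H{\left(T \right)} = \left(\frac{1}{2 \cdot 5} + T\right)^{2} = \left(\frac{1}{2} \cdot \frac{1}{5} + T\right)^{2} = \left(\frac{1}{10} + T\right)^{2}$)
$\frac{\left(H{\left(120 \right)} - 22022\right) + K{\left(76 \right)}}{-49689 + 4666} = \frac{\left(\frac{\left(1 + 10 \cdot 120\right)^{2}}{100} - 22022\right) + 2 \cdot 76}{-49689 + 4666} = \frac{\left(\frac{\left(1 + 1200\right)^{2}}{100} - 22022\right) + 152}{-45023} = \left(\left(\frac{1201^{2}}{100} - 22022\right) + 152\right) \left(- \frac{1}{45023}\right) = \left(\left(\frac{1}{100} \cdot 1442401 - 22022\right) + 152\right) \left(- \frac{1}{45023}\right) = \left(\left(\frac{1442401}{100} - 22022\right) + 152\right) \left(- \frac{1}{45023}\right) = \left(- \frac{759799}{100} + 152\right) \left(- \frac{1}{45023}\right) = \left(- \frac{744599}{100}\right) \left(- \frac{1}{45023}\right) = \frac{744599}{4502300}$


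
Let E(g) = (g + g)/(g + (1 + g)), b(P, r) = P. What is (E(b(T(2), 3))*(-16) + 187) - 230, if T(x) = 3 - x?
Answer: -161/3 ≈ -53.667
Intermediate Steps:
E(g) = 2*g/(1 + 2*g) (E(g) = (2*g)/(1 + 2*g) = 2*g/(1 + 2*g))
(E(b(T(2), 3))*(-16) + 187) - 230 = ((2*(3 - 1*2)/(1 + 2*(3 - 1*2)))*(-16) + 187) - 230 = ((2*(3 - 2)/(1 + 2*(3 - 2)))*(-16) + 187) - 230 = ((2*1/(1 + 2*1))*(-16) + 187) - 230 = ((2*1/(1 + 2))*(-16) + 187) - 230 = ((2*1/3)*(-16) + 187) - 230 = ((2*1*(1/3))*(-16) + 187) - 230 = ((2/3)*(-16) + 187) - 230 = (-32/3 + 187) - 230 = 529/3 - 230 = -161/3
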